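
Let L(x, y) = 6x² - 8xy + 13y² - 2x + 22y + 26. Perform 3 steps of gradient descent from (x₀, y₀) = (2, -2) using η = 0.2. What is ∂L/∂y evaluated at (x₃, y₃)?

6266.928

∇L = (12x - 8y - 2, -8x + 26y + 22)
Step 1: at (2, -2), ∇L = (38, -46) → (2, -2) − 0.2·(38, -46) = (-5.6, 7.2)
Step 2: at (-5.6, 7.2), ∇L = (-126.8, 254) → (-5.6, 7.2) − 0.2·(-126.8, 254) = (19.76, -43.6)
Step 3: at (19.76, -43.6), ∇L = (583.92, -1269.68) → (19.76, -43.6) − 0.2·(583.92, -1269.68) = (-97.024, 210.336)
∂L/∂y at (-97.024, 210.336) = 6266.928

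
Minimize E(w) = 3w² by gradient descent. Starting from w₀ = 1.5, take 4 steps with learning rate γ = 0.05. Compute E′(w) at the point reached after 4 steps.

2.1609

E′(w) = 6w
Step 1: E′(1.5) = 9; w₁ = 1.5 − 0.05·9 = 1.05
Step 2: E′(1.05) = 6.3; w₂ = 1.05 − 0.05·6.3 = 0.735
Step 3: E′(0.735) = 4.41; w₃ = 0.735 − 0.05·4.41 = 0.5145
Step 4: E′(0.5145) = 3.087; w₄ = 0.5145 − 0.05·3.087 = 0.36015
E′(w) at (0.36015) = 2.1609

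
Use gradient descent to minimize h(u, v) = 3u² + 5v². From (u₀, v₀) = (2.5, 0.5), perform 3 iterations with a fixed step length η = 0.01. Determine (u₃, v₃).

(2.07646, 0.3645)

∇h = (6u, 10v)
Step 1: at (2.5, 0.5), ∇h = (15, 5) → (2.5, 0.5) − 0.01·(15, 5) = (2.35, 0.45)
Step 2: at (2.35, 0.45), ∇h = (14.1, 4.5) → (2.35, 0.45) − 0.01·(14.1, 4.5) = (2.209, 0.405)
Step 3: at (2.209, 0.405), ∇h = (13.254, 4.05) → (2.209, 0.405) − 0.01·(13.254, 4.05) = (2.07646, 0.3645)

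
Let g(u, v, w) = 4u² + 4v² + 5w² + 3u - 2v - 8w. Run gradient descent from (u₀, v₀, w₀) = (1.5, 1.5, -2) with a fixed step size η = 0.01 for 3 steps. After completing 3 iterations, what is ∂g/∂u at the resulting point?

∇g = (8u + 3, 8v - 2, 10w - 8)
Step 1: at (1.5, 1.5, -2), ∇g = (15, 10, -28) → (1.5, 1.5, -2) − 0.01·(15, 10, -28) = (1.35, 1.4, -1.72)
Step 2: at (1.35, 1.4, -1.72), ∇g = (13.8, 9.2, -25.2) → (1.35, 1.4, -1.72) − 0.01·(13.8, 9.2, -25.2) = (1.212, 1.308, -1.468)
Step 3: at (1.212, 1.308, -1.468), ∇g = (12.696, 8.464, -22.68) → (1.212, 1.308, -1.468) − 0.01·(12.696, 8.464, -22.68) = (1.08504, 1.22336, -1.2412)
∂g/∂u at (1.08504, 1.22336, -1.2412) = 11.68032

11.68032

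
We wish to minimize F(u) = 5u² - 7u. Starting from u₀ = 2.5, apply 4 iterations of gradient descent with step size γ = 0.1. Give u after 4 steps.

F′(u) = 10u - 7
Step 1: F′(2.5) = 18; u₁ = 2.5 − 0.1·18 = 0.7
Step 2: F′(0.7) = 0; u₂ = 0.7 − 0.1·0 = 0.7
Step 3: F′(0.7) = 0; u₃ = 0.7 − 0.1·0 = 0.7
Step 4: F′(0.7) = 0; u₄ = 0.7 − 0.1·0 = 0.7

0.7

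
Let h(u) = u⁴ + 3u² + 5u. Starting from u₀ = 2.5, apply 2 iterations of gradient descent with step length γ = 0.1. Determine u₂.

h′(u) = 4u³ + 6u + 5
Step 1: h′(2.5) = 82.5; u₁ = 2.5 − 0.1·82.5 = -5.75
Step 2: h′(-5.75) = -789.9375; u₂ = -5.75 − 0.1·(-789.9375) = 73.24375

73.24375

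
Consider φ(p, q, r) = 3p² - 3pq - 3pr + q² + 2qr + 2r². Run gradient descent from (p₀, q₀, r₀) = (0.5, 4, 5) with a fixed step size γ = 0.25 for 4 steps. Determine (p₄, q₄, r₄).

∇φ = (6p - 3q - 3r, -3p + 2q + 2r, -3p + 2q + 4r)
Step 1: at (0.5, 4, 5), ∇φ = (-24, 16.5, 26.5) → (0.5, 4, 5) − 0.25·(-24, 16.5, 26.5) = (6.5, -0.125, -1.625)
Step 2: at (6.5, -0.125, -1.625), ∇φ = (44.25, -23, -26.25) → (6.5, -0.125, -1.625) − 0.25·(44.25, -23, -26.25) = (-4.5625, 5.625, 4.9375)
Step 3: at (-4.5625, 5.625, 4.9375), ∇φ = (-59.0625, 34.8125, 44.6875) → (-4.5625, 5.625, 4.9375) − 0.25·(-59.0625, 34.8125, 44.6875) = (10.203125, -3.078125, -6.234375)
Step 4: at (10.203125, -3.078125, -6.234375), ∇φ = (89.15625, -49.234375, -61.703125) → (10.203125, -3.078125, -6.234375) − 0.25·(89.15625, -49.234375, -61.703125) = (-12.0859375, 9.23046875, 9.19140625)

(-12.0859375, 9.23046875, 9.19140625)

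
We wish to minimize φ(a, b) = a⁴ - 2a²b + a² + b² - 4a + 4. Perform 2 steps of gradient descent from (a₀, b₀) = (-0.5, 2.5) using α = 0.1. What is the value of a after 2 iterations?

-0.29255

∇φ = (4a³ - 4ab + 2a - 4, -2a² + 2b)
(a₁, b₁) = (-0.5, 2.5) − 0.1·(-0.5, 4.5) = (-0.45, 2.05)
(a₂, b₂) = (-0.45, 2.05) − 0.1·(-1.5745, 3.695) = (-0.29255, 1.6805)
a = -0.29255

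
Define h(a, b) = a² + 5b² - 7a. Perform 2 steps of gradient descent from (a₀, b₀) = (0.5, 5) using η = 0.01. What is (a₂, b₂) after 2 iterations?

(0.6188, 4.05)

∇h = (2a - 7, 10b)
(a₁, b₁) = (0.5, 5) − 0.01·(-6, 50) = (0.56, 4.5)
(a₂, b₂) = (0.56, 4.5) − 0.01·(-5.88, 45) = (0.6188, 4.05)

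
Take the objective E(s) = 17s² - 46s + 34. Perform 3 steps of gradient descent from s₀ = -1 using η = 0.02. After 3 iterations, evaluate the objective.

2.9834109952

E′(s) = 34s - 46
Step 1: E′(-1) = -80; s₁ = -1 − 0.02·(-80) = 0.6
Step 2: E′(0.6) = -25.6; s₂ = 0.6 − 0.02·(-25.6) = 1.112
Step 3: E′(1.112) = -8.192; s₃ = 1.112 − 0.02·(-8.192) = 1.27584
E(1.27584) = 2.9834109952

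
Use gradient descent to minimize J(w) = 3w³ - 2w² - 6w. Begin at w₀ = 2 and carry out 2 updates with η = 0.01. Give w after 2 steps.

J′(w) = 9w² - 4w - 6
Step 1: J′(2) = 22; w₁ = 2 − 0.01·22 = 1.78
Step 2: J′(1.78) = 15.3956; w₂ = 1.78 − 0.01·15.3956 = 1.626044

1.626044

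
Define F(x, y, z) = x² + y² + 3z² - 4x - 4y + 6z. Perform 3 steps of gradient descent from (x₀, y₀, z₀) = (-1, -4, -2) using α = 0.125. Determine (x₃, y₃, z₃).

∇F = (2x - 4, 2y - 4, 6z + 6)
Step 1: at (-1, -4, -2), ∇F = (-6, -12, -6) → (-1, -4, -2) − 0.125·(-6, -12, -6) = (-0.25, -2.5, -1.25)
Step 2: at (-0.25, -2.5, -1.25), ∇F = (-4.5, -9, -1.5) → (-0.25, -2.5, -1.25) − 0.125·(-4.5, -9, -1.5) = (0.3125, -1.375, -1.0625)
Step 3: at (0.3125, -1.375, -1.0625), ∇F = (-3.375, -6.75, -0.375) → (0.3125, -1.375, -1.0625) − 0.125·(-3.375, -6.75, -0.375) = (0.734375, -0.53125, -1.015625)

(0.734375, -0.53125, -1.015625)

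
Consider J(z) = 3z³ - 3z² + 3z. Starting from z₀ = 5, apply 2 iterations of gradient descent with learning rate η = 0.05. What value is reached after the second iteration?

-17.3245

J′(z) = 9z² - 6z + 3
Step 1: J′(5) = 198; z₁ = 5 − 0.05·198 = -4.9
Step 2: J′(-4.9) = 248.49; z₂ = -4.9 − 0.05·248.49 = -17.3245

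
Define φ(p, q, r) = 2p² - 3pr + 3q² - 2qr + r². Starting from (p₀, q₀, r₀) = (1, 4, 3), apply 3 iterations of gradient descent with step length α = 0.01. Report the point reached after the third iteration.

∇φ = (4p - 3r, 6q - 2r, -3p - 2q + 2r)
(p₁, q₁, r₁) = (1, 4, 3) − 0.01·(-5, 18, -5) = (1.05, 3.82, 3.05)
(p₂, q₂, r₂) = (1.05, 3.82, 3.05) − 0.01·(-4.95, 16.82, -4.69) = (1.0995, 3.6518, 3.0969)
(p₃, q₃, r₃) = (1.0995, 3.6518, 3.0969) − 0.01·(-4.8927, 15.717, -4.4083) = (1.148427, 3.49463, 3.140983)

(1.148427, 3.49463, 3.140983)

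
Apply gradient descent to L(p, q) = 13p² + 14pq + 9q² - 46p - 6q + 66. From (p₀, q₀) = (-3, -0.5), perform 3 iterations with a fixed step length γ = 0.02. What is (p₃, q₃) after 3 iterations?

∇L = (26p + 14q - 46, 14p + 18q - 6)
Step 1: at (-3, -0.5), ∇L = (-131, -57) → (-3, -0.5) − 0.02·(-131, -57) = (-0.38, 0.64)
Step 2: at (-0.38, 0.64), ∇L = (-46.92, 0.2) → (-0.38, 0.64) − 0.02·(-46.92, 0.2) = (0.5584, 0.636)
Step 3: at (0.5584, 0.636), ∇L = (-22.5776, 13.2656) → (0.5584, 0.636) − 0.02·(-22.5776, 13.2656) = (1.009952, 0.370688)

(1.009952, 0.370688)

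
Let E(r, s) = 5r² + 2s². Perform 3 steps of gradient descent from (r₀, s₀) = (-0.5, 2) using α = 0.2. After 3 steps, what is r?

∇E = (10r, 4s)
Step 1: at (-0.5, 2), ∇E = (-5, 8) → (-0.5, 2) − 0.2·(-5, 8) = (0.5, 0.4)
Step 2: at (0.5, 0.4), ∇E = (5, 1.6) → (0.5, 0.4) − 0.2·(5, 1.6) = (-0.5, 0.08)
Step 3: at (-0.5, 0.08), ∇E = (-5, 0.32) → (-0.5, 0.08) − 0.2·(-5, 0.32) = (0.5, 0.016)
r = 0.5

0.5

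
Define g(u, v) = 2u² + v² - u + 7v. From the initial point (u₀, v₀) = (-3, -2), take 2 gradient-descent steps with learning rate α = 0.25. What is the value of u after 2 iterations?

∇g = (4u - 1, 2v + 7)
(u₁, v₁) = (-3, -2) − 0.25·(-13, 3) = (0.25, -2.75)
(u₂, v₂) = (0.25, -2.75) − 0.25·(0, 1.5) = (0.25, -3.125)
u = 0.25

0.25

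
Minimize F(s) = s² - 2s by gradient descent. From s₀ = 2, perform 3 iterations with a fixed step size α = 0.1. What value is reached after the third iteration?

1.512

F′(s) = 2s - 2
s₁ = 2 − 0.1·2 = 1.8
s₂ = 1.8 − 0.1·1.6 = 1.64
s₃ = 1.64 − 0.1·1.28 = 1.512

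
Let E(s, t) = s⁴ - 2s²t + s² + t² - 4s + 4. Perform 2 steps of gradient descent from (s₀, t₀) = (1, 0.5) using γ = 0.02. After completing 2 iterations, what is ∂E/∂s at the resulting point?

∇E = (4s³ - 4st + 2s - 4, -2s² + 2t)
Step 1: at (1, 0.5), ∇E = (0, -1) → (1, 0.5) − 0.02·(0, -1) = (1, 0.52)
Step 2: at (1, 0.52), ∇E = (-0.08, -0.96) → (1, 0.52) − 0.02·(-0.08, -0.96) = (1.0016, 0.5392)
∂E/∂s at (1.0016, 0.5392) = -0.137820143616

-0.137820143616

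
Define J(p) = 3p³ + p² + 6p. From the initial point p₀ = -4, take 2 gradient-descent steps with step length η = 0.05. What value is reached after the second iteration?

-65.7345

J′(p) = 9p² + 2p + 6
p₁ = -4 − 0.05·142 = -11.1
p₂ = -11.1 − 0.05·1092.69 = -65.7345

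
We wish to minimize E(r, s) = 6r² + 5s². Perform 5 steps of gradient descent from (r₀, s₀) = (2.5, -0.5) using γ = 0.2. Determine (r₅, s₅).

∇E = (12r, 10s)
Step 1: at (2.5, -0.5), ∇E = (30, -5) → (2.5, -0.5) − 0.2·(30, -5) = (-3.5, 0.5)
Step 2: at (-3.5, 0.5), ∇E = (-42, 5) → (-3.5, 0.5) − 0.2·(-42, 5) = (4.9, -0.5)
Step 3: at (4.9, -0.5), ∇E = (58.8, -5) → (4.9, -0.5) − 0.2·(58.8, -5) = (-6.86, 0.5)
Step 4: at (-6.86, 0.5), ∇E = (-82.32, 5) → (-6.86, 0.5) − 0.2·(-82.32, 5) = (9.604, -0.5)
Step 5: at (9.604, -0.5), ∇E = (115.248, -5) → (9.604, -0.5) − 0.2·(115.248, -5) = (-13.4456, 0.5)

(-13.4456, 0.5)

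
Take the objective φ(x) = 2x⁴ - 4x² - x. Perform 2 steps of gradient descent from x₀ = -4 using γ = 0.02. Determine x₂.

φ′(x) = 8x³ - 8x - 1
x₁ = -4 − 0.02·(-481) = 5.62
x₂ = 5.62 − 0.02·1374.074624 = -21.86149248

-21.86149248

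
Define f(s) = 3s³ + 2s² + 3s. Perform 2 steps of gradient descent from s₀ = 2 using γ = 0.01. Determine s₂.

1.228119

f′(s) = 9s² + 4s + 3
Step 1: f′(2) = 47; s₁ = 2 − 0.01·47 = 1.53
Step 2: f′(1.53) = 30.1881; s₂ = 1.53 − 0.01·30.1881 = 1.228119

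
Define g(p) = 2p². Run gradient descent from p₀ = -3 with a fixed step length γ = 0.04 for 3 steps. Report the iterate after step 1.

g′(p) = 4p
Step 1: g′(-3) = -12; p₁ = -3 − 0.04·(-12) = -2.52

-2.52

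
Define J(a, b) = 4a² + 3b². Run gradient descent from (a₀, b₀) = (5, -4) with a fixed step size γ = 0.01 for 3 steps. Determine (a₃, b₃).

∇J = (8a, 6b)
(a₁, b₁) = (5, -4) − 0.01·(40, -24) = (4.6, -3.76)
(a₂, b₂) = (4.6, -3.76) − 0.01·(36.8, -22.56) = (4.232, -3.5344)
(a₃, b₃) = (4.232, -3.5344) − 0.01·(33.856, -21.2064) = (3.89344, -3.322336)

(3.89344, -3.322336)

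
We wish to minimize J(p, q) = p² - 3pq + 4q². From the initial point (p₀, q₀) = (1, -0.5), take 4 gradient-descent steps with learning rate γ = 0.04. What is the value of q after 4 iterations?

0.12471808

∇J = (2p - 3q, -3p + 8q)
(p₁, q₁) = (1, -0.5) − 0.04·(3.5, -7) = (0.86, -0.22)
(p₂, q₂) = (0.86, -0.22) − 0.04·(2.38, -4.34) = (0.7648, -0.0464)
(p₃, q₃) = (0.7648, -0.0464) − 0.04·(1.6688, -2.6656) = (0.698048, 0.060224)
(p₄, q₄) = (0.698048, 0.060224) − 0.04·(1.215424, -1.612352) = (0.64943104, 0.12471808)
q = 0.12471808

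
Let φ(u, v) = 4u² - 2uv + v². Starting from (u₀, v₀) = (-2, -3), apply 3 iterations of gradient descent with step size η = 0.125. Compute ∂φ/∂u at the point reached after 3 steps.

-0.78125

∇φ = (8u - 2v, -2u + 2v)
Step 1: at (-2, -3), ∇φ = (-10, -2) → (-2, -3) − 0.125·(-10, -2) = (-0.75, -2.75)
Step 2: at (-0.75, -2.75), ∇φ = (-0.5, -4) → (-0.75, -2.75) − 0.125·(-0.5, -4) = (-0.6875, -2.25)
Step 3: at (-0.6875, -2.25), ∇φ = (-1, -3.125) → (-0.6875, -2.25) − 0.125·(-1, -3.125) = (-0.5625, -1.859375)
∂φ/∂u at (-0.5625, -1.859375) = -0.78125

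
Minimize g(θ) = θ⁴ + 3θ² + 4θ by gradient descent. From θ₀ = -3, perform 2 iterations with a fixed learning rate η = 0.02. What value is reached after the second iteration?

-0.55875072

g′(θ) = 4θ³ + 6θ + 4
Step 1: g′(-3) = -122; θ₁ = -3 − 0.02·(-122) = -0.56
Step 2: g′(-0.56) = -0.062464; θ₂ = -0.56 − 0.02·(-0.062464) = -0.55875072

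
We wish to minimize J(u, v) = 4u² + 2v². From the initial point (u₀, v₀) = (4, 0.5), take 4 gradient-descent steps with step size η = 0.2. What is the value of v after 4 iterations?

∇J = (8u, 4v)
Step 1: at (4, 0.5), ∇J = (32, 2) → (4, 0.5) − 0.2·(32, 2) = (-2.4, 0.1)
Step 2: at (-2.4, 0.1), ∇J = (-19.2, 0.4) → (-2.4, 0.1) − 0.2·(-19.2, 0.4) = (1.44, 0.02)
Step 3: at (1.44, 0.02), ∇J = (11.52, 0.08) → (1.44, 0.02) − 0.2·(11.52, 0.08) = (-0.864, 0.004)
Step 4: at (-0.864, 0.004), ∇J = (-6.912, 0.016) → (-0.864, 0.004) − 0.2·(-6.912, 0.016) = (0.5184, 0.0008)
v = 0.0008

0.0008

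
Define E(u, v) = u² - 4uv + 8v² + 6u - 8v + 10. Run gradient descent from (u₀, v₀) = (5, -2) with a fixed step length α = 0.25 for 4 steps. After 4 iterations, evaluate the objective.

∇E = (2u - 4v + 6, -4u + 16v - 8)
(u₁, v₁) = (5, -2) − 0.25·(24, -60) = (-1, 13)
(u₂, v₂) = (-1, 13) − 0.25·(-48, 204) = (11, -38)
(u₃, v₃) = (11, -38) − 0.25·(180, -660) = (-34, 127)
(u₄, v₄) = (-34, 127) − 0.25·(-570, 2160) = (108.5, -413)
E(108.5, -413) = 1559531.25

1559531.25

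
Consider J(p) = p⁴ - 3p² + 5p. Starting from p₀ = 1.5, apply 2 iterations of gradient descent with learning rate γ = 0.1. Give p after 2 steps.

0.31345

J′(p) = 4p³ - 6p + 5
p₁ = 1.5 − 0.1·9.5 = 0.55
p₂ = 0.55 − 0.1·2.3655 = 0.31345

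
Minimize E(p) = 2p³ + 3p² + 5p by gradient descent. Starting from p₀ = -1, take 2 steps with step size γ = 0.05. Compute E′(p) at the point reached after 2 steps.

10.677734375

E′(p) = 6p² + 6p + 5
Step 1: E′(-1) = 5; p₁ = -1 − 0.05·5 = -1.25
Step 2: E′(-1.25) = 6.875; p₂ = -1.25 − 0.05·6.875 = -1.59375
E′(p) at (-1.59375) = 10.677734375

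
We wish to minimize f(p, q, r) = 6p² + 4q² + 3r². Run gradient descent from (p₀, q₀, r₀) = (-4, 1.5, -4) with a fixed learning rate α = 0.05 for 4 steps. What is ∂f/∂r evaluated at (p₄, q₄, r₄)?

∇f = (12p, 8q, 6r)
(p₁, q₁, r₁) = (-4, 1.5, -4) − 0.05·(-48, 12, -24) = (-1.6, 0.9, -2.8)
(p₂, q₂, r₂) = (-1.6, 0.9, -2.8) − 0.05·(-19.2, 7.2, -16.8) = (-0.64, 0.54, -1.96)
(p₃, q₃, r₃) = (-0.64, 0.54, -1.96) − 0.05·(-7.68, 4.32, -11.76) = (-0.256, 0.324, -1.372)
(p₄, q₄, r₄) = (-0.256, 0.324, -1.372) − 0.05·(-3.072, 2.592, -8.232) = (-0.1024, 0.1944, -0.9604)
∂f/∂r at (-0.1024, 0.1944, -0.9604) = -5.7624

-5.7624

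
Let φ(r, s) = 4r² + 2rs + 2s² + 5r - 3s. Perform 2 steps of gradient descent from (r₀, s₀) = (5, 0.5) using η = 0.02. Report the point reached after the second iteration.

(3.3144, 0.1912)

∇φ = (8r + 2s + 5, 2r + 4s - 3)
(r₁, s₁) = (5, 0.5) − 0.02·(46, 9) = (4.08, 0.32)
(r₂, s₂) = (4.08, 0.32) − 0.02·(38.28, 6.44) = (3.3144, 0.1912)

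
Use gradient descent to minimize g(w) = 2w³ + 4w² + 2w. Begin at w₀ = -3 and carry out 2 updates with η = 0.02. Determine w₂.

g′(w) = 6w² + 8w + 2
Step 1: g′(-3) = 32; w₁ = -3 − 0.02·32 = -3.64
Step 2: g′(-3.64) = 52.3776; w₂ = -3.64 − 0.02·52.3776 = -4.687552

-4.687552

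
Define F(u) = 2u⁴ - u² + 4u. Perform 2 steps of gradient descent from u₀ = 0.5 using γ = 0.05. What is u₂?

0.1192

F′(u) = 8u³ - 2u + 4
u₁ = 0.5 − 0.05·4 = 0.3
u₂ = 0.3 − 0.05·3.616 = 0.1192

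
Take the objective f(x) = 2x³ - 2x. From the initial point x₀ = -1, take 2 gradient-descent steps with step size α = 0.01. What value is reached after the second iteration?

f′(x) = 6x² - 2
x₁ = -1 − 0.01·4 = -1.04
x₂ = -1.04 − 0.01·4.4896 = -1.084896

-1.084896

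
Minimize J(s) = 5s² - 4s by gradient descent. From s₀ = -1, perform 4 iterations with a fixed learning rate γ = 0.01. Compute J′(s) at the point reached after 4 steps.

-9.1854

J′(s) = 10s - 4
s₁ = -1 − 0.01·(-14) = -0.86
s₂ = -0.86 − 0.01·(-12.6) = -0.734
s₃ = -0.734 − 0.01·(-11.34) = -0.6206
s₄ = -0.6206 − 0.01·(-10.206) = -0.51854
J′(s) at (-0.51854) = -9.1854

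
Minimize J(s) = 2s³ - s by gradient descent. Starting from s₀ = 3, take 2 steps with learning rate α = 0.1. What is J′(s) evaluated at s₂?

172.279256

J′(s) = 6s² - 1
Step 1: J′(3) = 53; s₁ = 3 − 0.1·53 = -2.3
Step 2: J′(-2.3) = 30.74; s₂ = -2.3 − 0.1·30.74 = -5.374
J′(s) at (-5.374) = 172.279256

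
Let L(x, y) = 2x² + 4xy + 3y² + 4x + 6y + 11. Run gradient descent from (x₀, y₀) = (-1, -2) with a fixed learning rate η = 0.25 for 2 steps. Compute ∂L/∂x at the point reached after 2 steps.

∇L = (4x + 4y + 4, 4x + 6y + 6)
(x₁, y₁) = (-1, -2) − 0.25·(-8, -10) = (1, 0.5)
(x₂, y₂) = (1, 0.5) − 0.25·(10, 13) = (-1.5, -2.75)
∂L/∂x at (-1.5, -2.75) = -13

-13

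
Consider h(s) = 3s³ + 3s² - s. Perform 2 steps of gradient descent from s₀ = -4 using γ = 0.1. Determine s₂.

h′(s) = 9s² + 6s - 1
Step 1: h′(-4) = 119; s₁ = -4 − 0.1·119 = -15.9
Step 2: h′(-15.9) = 2178.89; s₂ = -15.9 − 0.1·2178.89 = -233.789

-233.789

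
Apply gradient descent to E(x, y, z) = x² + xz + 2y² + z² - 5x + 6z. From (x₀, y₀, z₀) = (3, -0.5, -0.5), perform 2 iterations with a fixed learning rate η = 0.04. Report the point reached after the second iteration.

(2.9744, -0.3528, -1.1136)

∇E = (2x + z - 5, 4y, x + 2z + 6)
Step 1: at (3, -0.5, -0.5), ∇E = (0.5, -2, 8) → (3, -0.5, -0.5) − 0.04·(0.5, -2, 8) = (2.98, -0.42, -0.82)
Step 2: at (2.98, -0.42, -0.82), ∇E = (0.14, -1.68, 7.34) → (2.98, -0.42, -0.82) − 0.04·(0.14, -1.68, 7.34) = (2.9744, -0.3528, -1.1136)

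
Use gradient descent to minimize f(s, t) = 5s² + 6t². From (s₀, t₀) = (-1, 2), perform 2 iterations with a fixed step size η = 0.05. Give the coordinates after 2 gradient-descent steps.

∇f = (10s, 12t)
(s₁, t₁) = (-1, 2) − 0.05·(-10, 24) = (-0.5, 0.8)
(s₂, t₂) = (-0.5, 0.8) − 0.05·(-5, 9.6) = (-0.25, 0.32)

(-0.25, 0.32)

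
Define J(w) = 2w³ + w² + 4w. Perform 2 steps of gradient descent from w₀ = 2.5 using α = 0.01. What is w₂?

J′(w) = 6w² + 2w + 4
Step 1: J′(2.5) = 46.5; w₁ = 2.5 − 0.01·46.5 = 2.035
Step 2: J′(2.035) = 32.91735; w₂ = 2.035 − 0.01·32.91735 = 1.7058265

1.7058265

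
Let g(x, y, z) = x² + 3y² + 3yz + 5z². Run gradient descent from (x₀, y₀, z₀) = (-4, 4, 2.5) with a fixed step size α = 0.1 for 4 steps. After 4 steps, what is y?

0.2056

∇g = (2x, 6y + 3z, 3y + 10z)
(x₁, y₁, z₁) = (-4, 4, 2.5) − 0.1·(-8, 31.5, 37) = (-3.2, 0.85, -1.2)
(x₂, y₂, z₂) = (-3.2, 0.85, -1.2) − 0.1·(-6.4, 1.5, -9.45) = (-2.56, 0.7, -0.255)
(x₃, y₃, z₃) = (-2.56, 0.7, -0.255) − 0.1·(-5.12, 3.435, -0.45) = (-2.048, 0.3565, -0.21)
(x₄, y₄, z₄) = (-2.048, 0.3565, -0.21) − 0.1·(-4.096, 1.509, -1.0305) = (-1.6384, 0.2056, -0.10695)
y = 0.2056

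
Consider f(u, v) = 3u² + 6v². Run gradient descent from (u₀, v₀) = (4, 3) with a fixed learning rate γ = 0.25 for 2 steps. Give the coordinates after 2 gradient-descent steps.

∇f = (6u, 12v)
(u₁, v₁) = (4, 3) − 0.25·(24, 36) = (-2, -6)
(u₂, v₂) = (-2, -6) − 0.25·(-12, -72) = (1, 12)

(1, 12)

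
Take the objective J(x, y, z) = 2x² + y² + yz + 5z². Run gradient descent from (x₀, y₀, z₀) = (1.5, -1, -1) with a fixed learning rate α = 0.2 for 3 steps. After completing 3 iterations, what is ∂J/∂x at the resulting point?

∇J = (4x, 2y + z, y + 10z)
(x₁, y₁, z₁) = (1.5, -1, -1) − 0.2·(6, -3, -11) = (0.3, -0.4, 1.2)
(x₂, y₂, z₂) = (0.3, -0.4, 1.2) − 0.2·(1.2, 0.4, 11.6) = (0.06, -0.48, -1.12)
(x₃, y₃, z₃) = (0.06, -0.48, -1.12) − 0.2·(0.24, -2.08, -11.68) = (0.012, -0.064, 1.216)
∂J/∂x at (0.012, -0.064, 1.216) = 0.048

0.048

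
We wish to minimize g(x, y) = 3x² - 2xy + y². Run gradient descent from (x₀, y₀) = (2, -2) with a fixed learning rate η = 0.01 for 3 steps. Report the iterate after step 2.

∇g = (6x - 2y, -2x + 2y)
Step 1: at (2, -2), ∇g = (16, -8) → (2, -2) − 0.01·(16, -8) = (1.84, -1.92)
Step 2: at (1.84, -1.92), ∇g = (14.88, -7.52) → (1.84, -1.92) − 0.01·(14.88, -7.52) = (1.6912, -1.8448)

(1.6912, -1.8448)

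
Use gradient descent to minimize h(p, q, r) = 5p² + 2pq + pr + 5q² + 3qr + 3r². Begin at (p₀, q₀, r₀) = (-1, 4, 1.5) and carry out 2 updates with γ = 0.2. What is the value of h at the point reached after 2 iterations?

403.7316

∇h = (10p + 2q + r, 2p + 10q + 3r, p + 3q + 6r)
(p₁, q₁, r₁) = (-1, 4, 1.5) − 0.2·(-0.5, 42.5, 20) = (-0.9, -4.5, -2.5)
(p₂, q₂, r₂) = (-0.9, -4.5, -2.5) − 0.2·(-20.5, -54.3, -29.4) = (3.2, 6.36, 3.38)
h(3.2, 6.36, 3.38) = 403.7316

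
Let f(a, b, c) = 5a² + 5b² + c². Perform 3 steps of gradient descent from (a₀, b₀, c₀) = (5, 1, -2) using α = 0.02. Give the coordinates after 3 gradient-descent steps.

∇f = (10a, 10b, 2c)
Step 1: at (5, 1, -2), ∇f = (50, 10, -4) → (5, 1, -2) − 0.02·(50, 10, -4) = (4, 0.8, -1.92)
Step 2: at (4, 0.8, -1.92), ∇f = (40, 8, -3.84) → (4, 0.8, -1.92) − 0.02·(40, 8, -3.84) = (3.2, 0.64, -1.8432)
Step 3: at (3.2, 0.64, -1.8432), ∇f = (32, 6.4, -3.6864) → (3.2, 0.64, -1.8432) − 0.02·(32, 6.4, -3.6864) = (2.56, 0.512, -1.769472)

(2.56, 0.512, -1.769472)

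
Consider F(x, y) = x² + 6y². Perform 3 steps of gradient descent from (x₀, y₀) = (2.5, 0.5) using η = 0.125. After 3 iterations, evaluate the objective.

1.13580322265625

∇F = (2x, 12y)
Step 1: at (2.5, 0.5), ∇F = (5, 6) → (2.5, 0.5) − 0.125·(5, 6) = (1.875, -0.25)
Step 2: at (1.875, -0.25), ∇F = (3.75, -3) → (1.875, -0.25) − 0.125·(3.75, -3) = (1.40625, 0.125)
Step 3: at (1.40625, 0.125), ∇F = (2.8125, 1.5) → (1.40625, 0.125) − 0.125·(2.8125, 1.5) = (1.0546875, -0.0625)
F(1.0546875, -0.0625) = 1.13580322265625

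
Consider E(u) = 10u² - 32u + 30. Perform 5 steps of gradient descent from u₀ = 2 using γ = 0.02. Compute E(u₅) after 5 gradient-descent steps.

4.40967458816

E′(u) = 20u - 32
Step 1: E′(2) = 8; u₁ = 2 − 0.02·8 = 1.84
Step 2: E′(1.84) = 4.8; u₂ = 1.84 − 0.02·4.8 = 1.744
Step 3: E′(1.744) = 2.88; u₃ = 1.744 − 0.02·2.88 = 1.6864
Step 4: E′(1.6864) = 1.728; u₄ = 1.6864 − 0.02·1.728 = 1.65184
Step 5: E′(1.65184) = 1.0368; u₅ = 1.65184 − 0.02·1.0368 = 1.631104
E(1.631104) = 4.40967458816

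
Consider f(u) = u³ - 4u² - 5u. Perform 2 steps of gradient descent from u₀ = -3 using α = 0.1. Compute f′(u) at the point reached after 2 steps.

3031.278192

f′(u) = 3u² - 8u - 5
u₁ = -3 − 0.1·46 = -7.6
u₂ = -7.6 − 0.1·229.08 = -30.508
f′(u) at (-30.508) = 3031.278192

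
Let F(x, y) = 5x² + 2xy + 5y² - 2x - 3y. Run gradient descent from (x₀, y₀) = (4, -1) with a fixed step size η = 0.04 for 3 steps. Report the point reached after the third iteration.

∇F = (10x + 2y - 2, 2x + 10y - 3)
(x₁, y₁) = (4, -1) − 0.04·(36, -5) = (2.56, -0.8)
(x₂, y₂) = (2.56, -0.8) − 0.04·(22, -5.88) = (1.68, -0.5648)
(x₃, y₃) = (1.68, -0.5648) − 0.04·(13.6704, -5.288) = (1.133184, -0.35328)

(1.133184, -0.35328)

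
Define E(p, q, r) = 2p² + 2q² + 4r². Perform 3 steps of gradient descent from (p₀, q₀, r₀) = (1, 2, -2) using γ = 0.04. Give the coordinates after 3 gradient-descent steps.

(0.592704, 1.185408, -0.628864)

∇E = (4p, 4q, 8r)
(p₁, q₁, r₁) = (1, 2, -2) − 0.04·(4, 8, -16) = (0.84, 1.68, -1.36)
(p₂, q₂, r₂) = (0.84, 1.68, -1.36) − 0.04·(3.36, 6.72, -10.88) = (0.7056, 1.4112, -0.9248)
(p₃, q₃, r₃) = (0.7056, 1.4112, -0.9248) − 0.04·(2.8224, 5.6448, -7.3984) = (0.592704, 1.185408, -0.628864)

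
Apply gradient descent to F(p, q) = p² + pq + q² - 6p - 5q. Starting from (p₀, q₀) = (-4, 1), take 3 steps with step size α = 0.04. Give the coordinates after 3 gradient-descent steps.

∇F = (2p + q - 6, p + 2q - 5)
Step 1: at (-4, 1), ∇F = (-13, -7) → (-4, 1) − 0.04·(-13, -7) = (-3.48, 1.28)
Step 2: at (-3.48, 1.28), ∇F = (-11.68, -5.92) → (-3.48, 1.28) − 0.04·(-11.68, -5.92) = (-3.0128, 1.5168)
Step 3: at (-3.0128, 1.5168), ∇F = (-10.5088, -4.9792) → (-3.0128, 1.5168) − 0.04·(-10.5088, -4.9792) = (-2.592448, 1.715968)

(-2.592448, 1.715968)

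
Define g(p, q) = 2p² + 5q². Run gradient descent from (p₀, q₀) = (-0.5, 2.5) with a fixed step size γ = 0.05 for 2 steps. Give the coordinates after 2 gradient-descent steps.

(-0.32, 0.625)

∇g = (4p, 10q)
Step 1: at (-0.5, 2.5), ∇g = (-2, 25) → (-0.5, 2.5) − 0.05·(-2, 25) = (-0.4, 1.25)
Step 2: at (-0.4, 1.25), ∇g = (-1.6, 12.5) → (-0.4, 1.25) − 0.05·(-1.6, 12.5) = (-0.32, 0.625)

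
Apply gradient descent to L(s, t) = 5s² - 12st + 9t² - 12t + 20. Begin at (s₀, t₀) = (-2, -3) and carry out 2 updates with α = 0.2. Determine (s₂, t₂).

(18.16, -24.12)

∇L = (10s - 12t, -12s + 18t - 12)
Step 1: at (-2, -3), ∇L = (16, -42) → (-2, -3) − 0.2·(16, -42) = (-5.2, 5.4)
Step 2: at (-5.2, 5.4), ∇L = (-116.8, 147.6) → (-5.2, 5.4) − 0.2·(-116.8, 147.6) = (18.16, -24.12)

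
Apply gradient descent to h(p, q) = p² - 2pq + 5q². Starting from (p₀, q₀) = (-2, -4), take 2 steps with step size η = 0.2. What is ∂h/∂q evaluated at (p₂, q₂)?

-42.4

∇h = (2p - 2q, -2p + 10q)
(p₁, q₁) = (-2, -4) − 0.2·(4, -36) = (-2.8, 3.2)
(p₂, q₂) = (-2.8, 3.2) − 0.2·(-12, 37.6) = (-0.4, -4.32)
∂h/∂q at (-0.4, -4.32) = -42.4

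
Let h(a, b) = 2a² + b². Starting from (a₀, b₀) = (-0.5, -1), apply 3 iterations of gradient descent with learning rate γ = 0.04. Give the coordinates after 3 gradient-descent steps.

∇h = (4a, 2b)
(a₁, b₁) = (-0.5, -1) − 0.04·(-2, -2) = (-0.42, -0.92)
(a₂, b₂) = (-0.42, -0.92) − 0.04·(-1.68, -1.84) = (-0.3528, -0.8464)
(a₃, b₃) = (-0.3528, -0.8464) − 0.04·(-1.4112, -1.6928) = (-0.296352, -0.778688)

(-0.296352, -0.778688)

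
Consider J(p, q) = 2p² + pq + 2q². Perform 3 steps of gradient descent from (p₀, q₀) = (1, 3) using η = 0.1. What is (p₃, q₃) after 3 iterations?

∇J = (4p + q, p + 4q)
Step 1: at (1, 3), ∇J = (7, 13) → (1, 3) − 0.1·(7, 13) = (0.3, 1.7)
Step 2: at (0.3, 1.7), ∇J = (2.9, 7.1) → (0.3, 1.7) − 0.1·(2.9, 7.1) = (0.01, 0.99)
Step 3: at (0.01, 0.99), ∇J = (1.03, 3.97) → (0.01, 0.99) − 0.1·(1.03, 3.97) = (-0.093, 0.593)

(-0.093, 0.593)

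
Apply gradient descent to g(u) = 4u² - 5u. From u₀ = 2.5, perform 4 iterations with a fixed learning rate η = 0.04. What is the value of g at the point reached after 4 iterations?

-0.91961419423744

g′(u) = 8u - 5
Step 1: g′(2.5) = 15; u₁ = 2.5 − 0.04·15 = 1.9
Step 2: g′(1.9) = 10.2; u₂ = 1.9 − 0.04·10.2 = 1.492
Step 3: g′(1.492) = 6.936; u₃ = 1.492 − 0.04·6.936 = 1.21456
Step 4: g′(1.21456) = 4.71648; u₄ = 1.21456 − 0.04·4.71648 = 1.0259008
g(1.0259008) = -0.91961419423744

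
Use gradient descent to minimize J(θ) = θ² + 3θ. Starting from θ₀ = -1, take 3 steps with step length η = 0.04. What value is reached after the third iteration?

J′(θ) = 2θ + 3
Step 1: J′(-1) = 1; θ₁ = -1 − 0.04·1 = -1.04
Step 2: J′(-1.04) = 0.92; θ₂ = -1.04 − 0.04·0.92 = -1.0768
Step 3: J′(-1.0768) = 0.8464; θ₃ = -1.0768 − 0.04·0.8464 = -1.110656

-1.110656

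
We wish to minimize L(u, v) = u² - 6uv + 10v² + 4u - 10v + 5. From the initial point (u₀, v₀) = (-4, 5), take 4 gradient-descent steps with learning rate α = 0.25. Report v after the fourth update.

2053.8125

∇L = (2u - 6v + 4, -6u + 20v - 10)
Step 1: at (-4, 5), ∇L = (-34, 114) → (-4, 5) − 0.25·(-34, 114) = (4.5, -23.5)
Step 2: at (4.5, -23.5), ∇L = (154, -507) → (4.5, -23.5) − 0.25·(154, -507) = (-34, 103.25)
Step 3: at (-34, 103.25), ∇L = (-683.5, 2259) → (-34, 103.25) − 0.25·(-683.5, 2259) = (136.875, -461.5)
Step 4: at (136.875, -461.5), ∇L = (3046.75, -10061.25) → (136.875, -461.5) − 0.25·(3046.75, -10061.25) = (-624.8125, 2053.8125)
v = 2053.8125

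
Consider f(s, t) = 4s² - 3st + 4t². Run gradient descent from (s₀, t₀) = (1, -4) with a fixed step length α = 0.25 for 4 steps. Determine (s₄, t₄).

∇f = (8s - 3t, -3s + 8t)
(s₁, t₁) = (1, -4) − 0.25·(20, -35) = (-4, 4.75)
(s₂, t₂) = (-4, 4.75) − 0.25·(-46.25, 50) = (7.5625, -7.75)
(s₃, t₃) = (7.5625, -7.75) − 0.25·(83.75, -84.6875) = (-13.375, 13.421875)
(s₄, t₄) = (-13.375, 13.421875) − 0.25·(-147.265625, 147.5) = (23.44140625, -23.453125)

(23.44140625, -23.453125)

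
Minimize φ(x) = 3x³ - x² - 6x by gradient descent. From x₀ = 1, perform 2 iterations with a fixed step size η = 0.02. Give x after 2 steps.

0.966328

φ′(x) = 9x² - 2x - 6
Step 1: φ′(1) = 1; x₁ = 1 − 0.02·1 = 0.98
Step 2: φ′(0.98) = 0.6836; x₂ = 0.98 − 0.02·0.6836 = 0.966328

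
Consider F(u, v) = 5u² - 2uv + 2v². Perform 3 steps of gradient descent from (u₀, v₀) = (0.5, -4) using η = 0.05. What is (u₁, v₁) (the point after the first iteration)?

∇F = (10u - 2v, -2u + 4v)
(u₁, v₁) = (0.5, -4) − 0.05·(13, -17) = (-0.15, -3.15)

(-0.15, -3.15)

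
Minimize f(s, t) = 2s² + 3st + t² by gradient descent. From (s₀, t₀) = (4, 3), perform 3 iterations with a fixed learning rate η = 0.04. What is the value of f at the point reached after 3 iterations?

14.092944408576

∇f = (4s + 3t, 3s + 2t)
Step 1: at (4, 3), ∇f = (25, 18) → (4, 3) − 0.04·(25, 18) = (3, 2.28)
Step 2: at (3, 2.28), ∇f = (18.84, 13.56) → (3, 2.28) − 0.04·(18.84, 13.56) = (2.2464, 1.7376)
Step 3: at (2.2464, 1.7376), ∇f = (14.1984, 10.2144) → (2.2464, 1.7376) − 0.04·(14.1984, 10.2144) = (1.678464, 1.329024)
f(1.678464, 1.329024) = 14.092944408576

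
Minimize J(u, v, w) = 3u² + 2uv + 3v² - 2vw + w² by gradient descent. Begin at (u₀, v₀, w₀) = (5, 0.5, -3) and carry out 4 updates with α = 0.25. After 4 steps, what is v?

3.90625

∇J = (6u + 2v, 2u + 6v - 2w, -2v + 2w)
Step 1: at (5, 0.5, -3), ∇J = (31, 19, -7) → (5, 0.5, -3) − 0.25·(31, 19, -7) = (-2.75, -4.25, -1.25)
Step 2: at (-2.75, -4.25, -1.25), ∇J = (-25, -28.5, 6) → (-2.75, -4.25, -1.25) − 0.25·(-25, -28.5, 6) = (3.5, 2.875, -2.75)
Step 3: at (3.5, 2.875, -2.75), ∇J = (26.75, 29.75, -11.25) → (3.5, 2.875, -2.75) − 0.25·(26.75, 29.75, -11.25) = (-3.1875, -4.5625, 0.0625)
Step 4: at (-3.1875, -4.5625, 0.0625), ∇J = (-28.25, -33.875, 9.25) → (-3.1875, -4.5625, 0.0625) − 0.25·(-28.25, -33.875, 9.25) = (3.875, 3.90625, -2.25)
v = 3.90625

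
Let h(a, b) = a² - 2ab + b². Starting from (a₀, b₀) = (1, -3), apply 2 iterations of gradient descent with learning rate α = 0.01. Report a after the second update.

0.8432

∇h = (2a - 2b, -2a + 2b)
(a₁, b₁) = (1, -3) − 0.01·(8, -8) = (0.92, -2.92)
(a₂, b₂) = (0.92, -2.92) − 0.01·(7.68, -7.68) = (0.8432, -2.8432)
a = 0.8432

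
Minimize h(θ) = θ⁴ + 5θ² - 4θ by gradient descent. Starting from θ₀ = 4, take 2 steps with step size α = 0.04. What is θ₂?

h′(θ) = 4θ³ + 10θ - 4
θ₁ = 4 − 0.04·292 = -7.68
θ₂ = -7.68 − 0.04·(-1892.739328) = 68.02957312

68.02957312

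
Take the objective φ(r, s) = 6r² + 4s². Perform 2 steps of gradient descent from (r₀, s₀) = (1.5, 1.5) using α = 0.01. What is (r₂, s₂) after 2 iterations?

∇φ = (12r, 8s)
(r₁, s₁) = (1.5, 1.5) − 0.01·(18, 12) = (1.32, 1.38)
(r₂, s₂) = (1.32, 1.38) − 0.01·(15.84, 11.04) = (1.1616, 1.2696)

(1.1616, 1.2696)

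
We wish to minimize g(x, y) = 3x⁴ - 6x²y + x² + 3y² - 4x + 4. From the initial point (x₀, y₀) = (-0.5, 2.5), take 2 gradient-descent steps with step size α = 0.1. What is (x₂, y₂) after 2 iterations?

(0.40945, 1.5535)

∇g = (12x³ - 12xy + 2x - 4, -6x² + 6y)
(x₁, y₁) = (-0.5, 2.5) − 0.1·(8.5, 13.5) = (-1.35, 1.15)
(x₂, y₂) = (-1.35, 1.15) − 0.1·(-17.5945, -4.035) = (0.40945, 1.5535)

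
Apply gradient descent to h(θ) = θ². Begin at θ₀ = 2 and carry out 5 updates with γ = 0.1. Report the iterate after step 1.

1.6

h′(θ) = 2θ
θ₁ = 2 − 0.1·4 = 1.6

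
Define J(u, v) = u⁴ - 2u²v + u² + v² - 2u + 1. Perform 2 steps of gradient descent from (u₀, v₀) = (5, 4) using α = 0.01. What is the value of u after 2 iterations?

0.83796608

∇J = (4u³ - 4uv + 2u - 2, -2u² + 2v)
Step 1: at (5, 4), ∇J = (428, -42) → (5, 4) − 0.01·(428, -42) = (0.72, 4.42)
Step 2: at (0.72, 4.42), ∇J = (-11.796608, 7.8032) → (0.72, 4.42) − 0.01·(-11.796608, 7.8032) = (0.83796608, 4.341968)
u = 0.83796608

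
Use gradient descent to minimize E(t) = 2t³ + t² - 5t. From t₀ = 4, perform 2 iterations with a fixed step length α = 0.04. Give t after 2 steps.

0.236416

E′(t) = 6t² + 2t - 5
Step 1: E′(4) = 99; t₁ = 4 − 0.04·99 = 0.04
Step 2: E′(0.04) = -4.9104; t₂ = 0.04 − 0.04·(-4.9104) = 0.236416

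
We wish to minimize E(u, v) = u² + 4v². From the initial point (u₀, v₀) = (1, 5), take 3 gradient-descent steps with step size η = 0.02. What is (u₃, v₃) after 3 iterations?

(0.884736, 2.96352)

∇E = (2u, 8v)
Step 1: at (1, 5), ∇E = (2, 40) → (1, 5) − 0.02·(2, 40) = (0.96, 4.2)
Step 2: at (0.96, 4.2), ∇E = (1.92, 33.6) → (0.96, 4.2) − 0.02·(1.92, 33.6) = (0.9216, 3.528)
Step 3: at (0.9216, 3.528), ∇E = (1.8432, 28.224) → (0.9216, 3.528) − 0.02·(1.8432, 28.224) = (0.884736, 2.96352)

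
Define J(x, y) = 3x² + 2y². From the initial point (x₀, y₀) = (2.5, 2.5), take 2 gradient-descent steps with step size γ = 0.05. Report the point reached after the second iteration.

(1.225, 1.6)

∇J = (6x, 4y)
(x₁, y₁) = (2.5, 2.5) − 0.05·(15, 10) = (1.75, 2)
(x₂, y₂) = (1.75, 2) − 0.05·(10.5, 8) = (1.225, 1.6)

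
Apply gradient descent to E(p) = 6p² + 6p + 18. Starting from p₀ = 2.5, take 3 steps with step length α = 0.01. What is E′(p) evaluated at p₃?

E′(p) = 12p + 6
Step 1: E′(2.5) = 36; p₁ = 2.5 − 0.01·36 = 2.14
Step 2: E′(2.14) = 31.68; p₂ = 2.14 − 0.01·31.68 = 1.8232
Step 3: E′(1.8232) = 27.8784; p₃ = 1.8232 − 0.01·27.8784 = 1.544416
E′(p) at (1.544416) = 24.532992

24.532992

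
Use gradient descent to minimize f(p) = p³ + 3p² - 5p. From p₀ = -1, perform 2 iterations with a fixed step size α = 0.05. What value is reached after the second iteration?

f′(p) = 3p² + 6p - 5
p₁ = -1 − 0.05·(-8) = -0.6
p₂ = -0.6 − 0.05·(-7.52) = -0.224

-0.224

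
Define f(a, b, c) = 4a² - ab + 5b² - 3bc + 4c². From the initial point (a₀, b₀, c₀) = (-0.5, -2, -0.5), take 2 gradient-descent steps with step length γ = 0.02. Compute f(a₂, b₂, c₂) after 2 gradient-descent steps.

8.27390464

∇f = (8a - b, -a + 10b - 3c, -3b + 8c)
Step 1: at (-0.5, -2, -0.5), ∇f = (-2, -18, 2) → (-0.5, -2, -0.5) − 0.02·(-2, -18, 2) = (-0.46, -1.64, -0.54)
Step 2: at (-0.46, -1.64, -0.54), ∇f = (-2.04, -14.32, 0.6) → (-0.46, -1.64, -0.54) − 0.02·(-2.04, -14.32, 0.6) = (-0.4192, -1.3536, -0.552)
f(-0.4192, -1.3536, -0.552) = 8.27390464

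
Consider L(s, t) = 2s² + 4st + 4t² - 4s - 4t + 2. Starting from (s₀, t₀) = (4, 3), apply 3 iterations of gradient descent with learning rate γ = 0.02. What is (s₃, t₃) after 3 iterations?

∇L = (4s + 4t - 4, 4s + 8t - 4)
(s₁, t₁) = (4, 3) − 0.02·(24, 36) = (3.52, 2.28)
(s₂, t₂) = (3.52, 2.28) − 0.02·(19.2, 28.32) = (3.136, 1.7136)
(s₃, t₃) = (3.136, 1.7136) − 0.02·(15.3984, 22.2528) = (2.828032, 1.268544)

(2.828032, 1.268544)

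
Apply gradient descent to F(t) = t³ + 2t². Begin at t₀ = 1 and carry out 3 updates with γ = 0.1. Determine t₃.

0.0847773

F′(t) = 3t² + 4t
t₁ = 1 − 0.1·7 = 0.3
t₂ = 0.3 − 0.1·1.47 = 0.153
t₃ = 0.153 − 0.1·0.682227 = 0.0847773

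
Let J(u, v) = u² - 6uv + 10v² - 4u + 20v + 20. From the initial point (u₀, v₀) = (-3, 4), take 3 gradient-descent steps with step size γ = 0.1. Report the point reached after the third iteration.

∇J = (2u - 6v - 4, -6u + 20v + 20)
Step 1: at (-3, 4), ∇J = (-34, 118) → (-3, 4) − 0.1·(-34, 118) = (0.4, -7.8)
Step 2: at (0.4, -7.8), ∇J = (43.6, -138.4) → (0.4, -7.8) − 0.1·(43.6, -138.4) = (-3.96, 6.04)
Step 3: at (-3.96, 6.04), ∇J = (-48.16, 164.56) → (-3.96, 6.04) − 0.1·(-48.16, 164.56) = (0.856, -10.416)

(0.856, -10.416)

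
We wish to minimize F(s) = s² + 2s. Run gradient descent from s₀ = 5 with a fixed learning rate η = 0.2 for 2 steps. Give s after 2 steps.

F′(s) = 2s + 2
Step 1: F′(5) = 12; s₁ = 5 − 0.2·12 = 2.6
Step 2: F′(2.6) = 7.2; s₂ = 2.6 − 0.2·7.2 = 1.16

1.16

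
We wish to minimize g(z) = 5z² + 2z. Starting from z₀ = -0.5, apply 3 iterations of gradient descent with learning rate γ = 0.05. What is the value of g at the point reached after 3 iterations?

g′(z) = 10z + 2
Step 1: g′(-0.5) = -3; z₁ = -0.5 − 0.05·(-3) = -0.35
Step 2: g′(-0.35) = -1.5; z₂ = -0.35 − 0.05·(-1.5) = -0.275
Step 3: g′(-0.275) = -0.75; z₃ = -0.275 − 0.05·(-0.75) = -0.2375
g(-0.2375) = -0.19296875

-0.19296875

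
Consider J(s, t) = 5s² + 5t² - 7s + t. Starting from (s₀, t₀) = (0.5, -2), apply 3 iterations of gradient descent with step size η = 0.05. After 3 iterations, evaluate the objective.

-2.21484375

∇J = (10s - 7, 10t + 1)
Step 1: at (0.5, -2), ∇J = (-2, -19) → (0.5, -2) − 0.05·(-2, -19) = (0.6, -1.05)
Step 2: at (0.6, -1.05), ∇J = (-1, -9.5) → (0.6, -1.05) − 0.05·(-1, -9.5) = (0.65, -0.575)
Step 3: at (0.65, -0.575), ∇J = (-0.5, -4.75) → (0.65, -0.575) − 0.05·(-0.5, -4.75) = (0.675, -0.3375)
J(0.675, -0.3375) = -2.21484375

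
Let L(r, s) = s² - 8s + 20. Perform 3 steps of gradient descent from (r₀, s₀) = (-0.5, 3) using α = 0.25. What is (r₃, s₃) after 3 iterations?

(-0.5, 3.875)

∇L = (0, 2s - 8)
Step 1: at (-0.5, 3), ∇L = (0, -2) → (-0.5, 3) − 0.25·(0, -2) = (-0.5, 3.5)
Step 2: at (-0.5, 3.5), ∇L = (0, -1) → (-0.5, 3.5) − 0.25·(0, -1) = (-0.5, 3.75)
Step 3: at (-0.5, 3.75), ∇L = (0, -0.5) → (-0.5, 3.75) − 0.25·(0, -0.5) = (-0.5, 3.875)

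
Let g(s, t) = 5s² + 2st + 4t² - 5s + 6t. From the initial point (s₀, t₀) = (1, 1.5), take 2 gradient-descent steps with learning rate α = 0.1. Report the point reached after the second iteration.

(0.6, -0.74)

∇g = (10s + 2t - 5, 2s + 8t + 6)
Step 1: at (1, 1.5), ∇g = (8, 20) → (1, 1.5) − 0.1·(8, 20) = (0.2, -0.5)
Step 2: at (0.2, -0.5), ∇g = (-4, 2.4) → (0.2, -0.5) − 0.1·(-4, 2.4) = (0.6, -0.74)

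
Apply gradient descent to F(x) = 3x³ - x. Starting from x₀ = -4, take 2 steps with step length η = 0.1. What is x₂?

-319.601

F′(x) = 9x² - 1
Step 1: F′(-4) = 143; x₁ = -4 − 0.1·143 = -18.3
Step 2: F′(-18.3) = 3013.01; x₂ = -18.3 − 0.1·3013.01 = -319.601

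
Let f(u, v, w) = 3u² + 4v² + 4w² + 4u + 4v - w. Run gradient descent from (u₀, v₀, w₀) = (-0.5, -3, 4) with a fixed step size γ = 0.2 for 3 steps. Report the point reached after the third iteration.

∇f = (6u + 4, 8v + 4, 8w - 1)
Step 1: at (-0.5, -3, 4), ∇f = (1, -20, 31) → (-0.5, -3, 4) − 0.2·(1, -20, 31) = (-0.7, 1, -2.2)
Step 2: at (-0.7, 1, -2.2), ∇f = (-0.2, 12, -18.6) → (-0.7, 1, -2.2) − 0.2·(-0.2, 12, -18.6) = (-0.66, -1.4, 1.52)
Step 3: at (-0.66, -1.4, 1.52), ∇f = (0.04, -7.2, 11.16) → (-0.66, -1.4, 1.52) − 0.2·(0.04, -7.2, 11.16) = (-0.668, 0.04, -0.712)

(-0.668, 0.04, -0.712)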